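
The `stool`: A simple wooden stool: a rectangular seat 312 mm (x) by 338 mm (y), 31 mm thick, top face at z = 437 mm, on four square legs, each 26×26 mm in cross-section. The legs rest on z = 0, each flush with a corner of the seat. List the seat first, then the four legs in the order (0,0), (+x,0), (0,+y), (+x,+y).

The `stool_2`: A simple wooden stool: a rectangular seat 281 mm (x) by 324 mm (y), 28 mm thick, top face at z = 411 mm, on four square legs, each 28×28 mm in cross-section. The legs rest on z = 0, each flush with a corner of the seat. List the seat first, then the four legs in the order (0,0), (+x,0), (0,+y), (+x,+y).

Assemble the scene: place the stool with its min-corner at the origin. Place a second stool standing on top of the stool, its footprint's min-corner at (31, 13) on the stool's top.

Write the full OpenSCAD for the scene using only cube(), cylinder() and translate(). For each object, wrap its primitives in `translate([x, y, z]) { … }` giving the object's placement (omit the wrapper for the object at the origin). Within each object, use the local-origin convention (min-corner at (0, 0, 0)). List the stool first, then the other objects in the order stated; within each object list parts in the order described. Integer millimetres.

translate([0, 0, 406]) cube([312, 338, 31]);
cube([26, 26, 406]);
translate([286, 0, 0]) cube([26, 26, 406]);
translate([0, 312, 0]) cube([26, 26, 406]);
translate([286, 312, 0]) cube([26, 26, 406]);
translate([31, 13, 437]) {
  translate([0, 0, 383]) cube([281, 324, 28]);
  cube([28, 28, 383]);
  translate([253, 0, 0]) cube([28, 28, 383]);
  translate([0, 296, 0]) cube([28, 28, 383]);
  translate([253, 296, 0]) cube([28, 28, 383]);
}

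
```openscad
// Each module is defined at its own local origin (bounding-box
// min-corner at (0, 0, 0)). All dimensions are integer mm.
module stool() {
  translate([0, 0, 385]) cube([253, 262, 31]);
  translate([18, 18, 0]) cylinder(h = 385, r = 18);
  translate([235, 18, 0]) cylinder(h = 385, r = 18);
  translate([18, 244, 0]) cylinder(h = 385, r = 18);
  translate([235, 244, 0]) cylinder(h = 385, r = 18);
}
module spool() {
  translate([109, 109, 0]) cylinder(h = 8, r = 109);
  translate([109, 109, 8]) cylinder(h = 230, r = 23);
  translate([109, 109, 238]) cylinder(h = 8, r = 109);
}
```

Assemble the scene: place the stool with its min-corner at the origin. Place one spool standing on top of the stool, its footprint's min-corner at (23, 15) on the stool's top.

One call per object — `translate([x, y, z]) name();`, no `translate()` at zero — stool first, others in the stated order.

stool();
translate([23, 15, 416]) spool();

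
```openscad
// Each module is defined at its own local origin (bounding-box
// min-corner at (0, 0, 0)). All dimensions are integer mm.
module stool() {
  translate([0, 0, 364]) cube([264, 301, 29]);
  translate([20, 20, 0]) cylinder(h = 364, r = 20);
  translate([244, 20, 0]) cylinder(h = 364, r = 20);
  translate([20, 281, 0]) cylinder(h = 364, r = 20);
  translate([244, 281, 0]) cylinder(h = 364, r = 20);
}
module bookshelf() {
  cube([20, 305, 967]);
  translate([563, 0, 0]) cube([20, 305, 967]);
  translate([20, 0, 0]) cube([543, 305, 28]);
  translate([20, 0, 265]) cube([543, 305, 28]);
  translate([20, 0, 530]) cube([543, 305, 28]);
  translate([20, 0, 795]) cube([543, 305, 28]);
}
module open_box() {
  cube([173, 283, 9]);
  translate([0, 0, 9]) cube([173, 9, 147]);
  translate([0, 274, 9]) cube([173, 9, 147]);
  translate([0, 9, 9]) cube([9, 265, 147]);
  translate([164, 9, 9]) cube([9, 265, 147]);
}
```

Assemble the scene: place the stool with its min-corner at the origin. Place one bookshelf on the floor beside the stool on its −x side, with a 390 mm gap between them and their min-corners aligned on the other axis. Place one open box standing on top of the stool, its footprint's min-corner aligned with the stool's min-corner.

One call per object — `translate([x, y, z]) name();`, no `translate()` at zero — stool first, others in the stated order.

stool();
translate([-973, 0, 0]) bookshelf();
translate([0, 0, 393]) open_box();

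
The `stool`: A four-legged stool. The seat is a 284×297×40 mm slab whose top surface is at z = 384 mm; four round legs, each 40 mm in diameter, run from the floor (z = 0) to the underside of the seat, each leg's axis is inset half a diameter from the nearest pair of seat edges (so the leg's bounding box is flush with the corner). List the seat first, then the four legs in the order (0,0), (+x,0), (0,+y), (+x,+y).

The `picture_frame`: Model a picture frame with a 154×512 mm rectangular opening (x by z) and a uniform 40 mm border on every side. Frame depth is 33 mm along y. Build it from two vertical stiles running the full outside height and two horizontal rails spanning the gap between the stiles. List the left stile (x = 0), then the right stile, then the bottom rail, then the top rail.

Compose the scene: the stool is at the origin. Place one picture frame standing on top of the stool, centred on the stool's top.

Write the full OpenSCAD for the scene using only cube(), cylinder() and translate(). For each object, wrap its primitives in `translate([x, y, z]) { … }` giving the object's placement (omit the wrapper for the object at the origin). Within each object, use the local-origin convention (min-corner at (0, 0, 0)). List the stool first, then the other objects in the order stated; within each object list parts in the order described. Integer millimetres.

translate([0, 0, 344]) cube([284, 297, 40]);
translate([20, 20, 0]) cylinder(h = 344, r = 20);
translate([264, 20, 0]) cylinder(h = 344, r = 20);
translate([20, 277, 0]) cylinder(h = 344, r = 20);
translate([264, 277, 0]) cylinder(h = 344, r = 20);
translate([25, 132, 384]) {
  cube([40, 33, 592]);
  translate([194, 0, 0]) cube([40, 33, 592]);
  translate([40, 0, 0]) cube([154, 33, 40]);
  translate([40, 0, 552]) cube([154, 33, 40]);
}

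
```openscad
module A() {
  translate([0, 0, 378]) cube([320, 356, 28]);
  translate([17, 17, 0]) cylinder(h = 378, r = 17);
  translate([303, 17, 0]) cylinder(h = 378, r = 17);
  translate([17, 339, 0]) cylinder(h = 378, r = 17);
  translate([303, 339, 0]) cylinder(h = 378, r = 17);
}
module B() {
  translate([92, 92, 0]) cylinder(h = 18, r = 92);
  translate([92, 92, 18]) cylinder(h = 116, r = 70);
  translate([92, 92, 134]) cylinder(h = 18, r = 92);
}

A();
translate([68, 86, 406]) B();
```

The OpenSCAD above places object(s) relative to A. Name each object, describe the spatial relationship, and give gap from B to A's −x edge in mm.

A is a stool. B is a spool. The spool is on top of the stool, centred. The gap from the spool to the stool's −x edge is 68 mm.

The spool's min-x is at 68; the stool's min-x is 0; gap = 68 mm.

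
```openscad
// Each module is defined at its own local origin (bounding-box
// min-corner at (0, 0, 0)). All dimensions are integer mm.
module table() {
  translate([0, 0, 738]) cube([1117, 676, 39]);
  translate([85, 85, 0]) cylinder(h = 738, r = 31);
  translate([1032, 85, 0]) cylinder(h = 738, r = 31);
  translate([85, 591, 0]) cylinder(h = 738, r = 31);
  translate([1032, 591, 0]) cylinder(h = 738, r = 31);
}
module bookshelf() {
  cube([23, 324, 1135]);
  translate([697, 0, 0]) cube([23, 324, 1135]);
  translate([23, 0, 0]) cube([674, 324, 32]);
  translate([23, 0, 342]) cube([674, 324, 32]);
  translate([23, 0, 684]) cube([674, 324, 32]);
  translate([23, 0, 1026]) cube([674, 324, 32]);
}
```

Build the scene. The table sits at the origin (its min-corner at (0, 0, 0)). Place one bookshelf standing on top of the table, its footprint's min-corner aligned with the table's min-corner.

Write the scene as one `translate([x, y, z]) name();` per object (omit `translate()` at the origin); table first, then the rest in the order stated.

table();
translate([0, 0, 777]) bookshelf();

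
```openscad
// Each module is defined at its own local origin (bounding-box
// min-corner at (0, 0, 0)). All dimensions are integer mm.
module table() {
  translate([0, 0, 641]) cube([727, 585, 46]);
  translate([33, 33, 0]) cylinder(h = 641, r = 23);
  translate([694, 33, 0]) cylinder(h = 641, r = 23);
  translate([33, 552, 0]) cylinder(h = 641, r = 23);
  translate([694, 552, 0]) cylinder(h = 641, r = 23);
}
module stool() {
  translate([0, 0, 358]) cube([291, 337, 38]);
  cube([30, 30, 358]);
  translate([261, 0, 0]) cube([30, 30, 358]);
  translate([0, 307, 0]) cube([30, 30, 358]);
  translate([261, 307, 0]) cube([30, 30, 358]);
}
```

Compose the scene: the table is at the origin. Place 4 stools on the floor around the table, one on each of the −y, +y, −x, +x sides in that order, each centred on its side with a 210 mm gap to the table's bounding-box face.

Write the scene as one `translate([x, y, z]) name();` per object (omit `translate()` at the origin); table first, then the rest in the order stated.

table();
translate([218, -547, 0]) stool();
translate([218, 795, 0]) stool();
translate([-501, 124, 0]) stool();
translate([937, 124, 0]) stool();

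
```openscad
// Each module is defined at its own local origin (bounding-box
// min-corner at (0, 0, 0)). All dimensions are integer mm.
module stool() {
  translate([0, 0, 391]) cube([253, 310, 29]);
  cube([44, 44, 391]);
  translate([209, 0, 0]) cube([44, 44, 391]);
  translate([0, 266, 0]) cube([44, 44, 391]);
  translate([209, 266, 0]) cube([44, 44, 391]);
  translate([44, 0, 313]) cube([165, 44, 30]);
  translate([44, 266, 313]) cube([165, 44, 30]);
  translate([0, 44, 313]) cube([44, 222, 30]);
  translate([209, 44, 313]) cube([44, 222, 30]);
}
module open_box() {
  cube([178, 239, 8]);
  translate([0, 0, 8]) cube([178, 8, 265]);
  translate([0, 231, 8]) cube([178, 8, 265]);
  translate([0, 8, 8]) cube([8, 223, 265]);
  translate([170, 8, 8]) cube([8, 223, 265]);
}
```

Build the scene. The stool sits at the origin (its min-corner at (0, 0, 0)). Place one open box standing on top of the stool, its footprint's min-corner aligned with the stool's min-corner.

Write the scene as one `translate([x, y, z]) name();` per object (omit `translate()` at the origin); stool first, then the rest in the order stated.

stool();
translate([0, 0, 420]) open_box();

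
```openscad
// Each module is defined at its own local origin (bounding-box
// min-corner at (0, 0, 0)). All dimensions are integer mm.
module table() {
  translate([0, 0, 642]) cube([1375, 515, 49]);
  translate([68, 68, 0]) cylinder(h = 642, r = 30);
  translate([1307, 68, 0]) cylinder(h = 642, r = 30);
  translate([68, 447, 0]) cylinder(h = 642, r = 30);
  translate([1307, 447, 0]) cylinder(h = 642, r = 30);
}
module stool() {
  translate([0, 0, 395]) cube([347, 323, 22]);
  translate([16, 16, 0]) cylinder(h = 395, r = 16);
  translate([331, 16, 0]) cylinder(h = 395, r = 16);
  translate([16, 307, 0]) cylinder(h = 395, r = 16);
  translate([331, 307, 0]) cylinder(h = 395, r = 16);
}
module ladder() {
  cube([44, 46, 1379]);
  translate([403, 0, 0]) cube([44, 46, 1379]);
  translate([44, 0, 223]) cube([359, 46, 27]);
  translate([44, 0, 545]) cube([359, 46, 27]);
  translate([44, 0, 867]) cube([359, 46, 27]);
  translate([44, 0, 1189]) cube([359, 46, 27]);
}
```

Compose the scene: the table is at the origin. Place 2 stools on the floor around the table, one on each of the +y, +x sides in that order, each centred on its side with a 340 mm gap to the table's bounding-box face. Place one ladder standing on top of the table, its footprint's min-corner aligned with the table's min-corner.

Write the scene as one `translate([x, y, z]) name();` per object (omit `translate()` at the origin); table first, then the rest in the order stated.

table();
translate([514, 855, 0]) stool();
translate([1715, 96, 0]) stool();
translate([0, 0, 691]) ladder();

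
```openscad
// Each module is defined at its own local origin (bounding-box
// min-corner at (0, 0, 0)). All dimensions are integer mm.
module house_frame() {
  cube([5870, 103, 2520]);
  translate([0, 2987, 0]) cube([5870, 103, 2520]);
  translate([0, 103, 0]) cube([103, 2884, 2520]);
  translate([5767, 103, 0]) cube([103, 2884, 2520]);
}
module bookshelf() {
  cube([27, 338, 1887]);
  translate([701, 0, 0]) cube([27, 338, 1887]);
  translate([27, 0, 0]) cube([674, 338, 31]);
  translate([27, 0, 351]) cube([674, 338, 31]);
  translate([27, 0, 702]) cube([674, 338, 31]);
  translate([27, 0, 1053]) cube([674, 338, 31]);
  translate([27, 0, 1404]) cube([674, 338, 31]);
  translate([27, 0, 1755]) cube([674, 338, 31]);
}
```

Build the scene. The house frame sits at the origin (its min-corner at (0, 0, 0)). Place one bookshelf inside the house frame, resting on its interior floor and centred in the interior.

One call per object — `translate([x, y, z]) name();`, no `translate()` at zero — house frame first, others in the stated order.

house_frame();
translate([2571, 1376, 0]) bookshelf();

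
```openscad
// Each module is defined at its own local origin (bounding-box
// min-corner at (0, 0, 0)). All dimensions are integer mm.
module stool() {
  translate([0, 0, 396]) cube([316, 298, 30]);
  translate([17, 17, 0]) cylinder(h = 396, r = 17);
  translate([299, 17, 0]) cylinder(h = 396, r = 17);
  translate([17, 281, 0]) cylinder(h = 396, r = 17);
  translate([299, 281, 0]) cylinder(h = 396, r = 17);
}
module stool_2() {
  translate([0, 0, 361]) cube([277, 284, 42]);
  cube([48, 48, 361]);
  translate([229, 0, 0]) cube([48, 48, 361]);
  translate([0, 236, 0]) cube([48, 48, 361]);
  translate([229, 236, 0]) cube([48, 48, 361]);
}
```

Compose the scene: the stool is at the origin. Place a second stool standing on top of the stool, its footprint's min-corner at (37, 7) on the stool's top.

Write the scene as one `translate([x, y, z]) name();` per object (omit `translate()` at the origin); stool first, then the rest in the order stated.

stool();
translate([37, 7, 426]) stool_2();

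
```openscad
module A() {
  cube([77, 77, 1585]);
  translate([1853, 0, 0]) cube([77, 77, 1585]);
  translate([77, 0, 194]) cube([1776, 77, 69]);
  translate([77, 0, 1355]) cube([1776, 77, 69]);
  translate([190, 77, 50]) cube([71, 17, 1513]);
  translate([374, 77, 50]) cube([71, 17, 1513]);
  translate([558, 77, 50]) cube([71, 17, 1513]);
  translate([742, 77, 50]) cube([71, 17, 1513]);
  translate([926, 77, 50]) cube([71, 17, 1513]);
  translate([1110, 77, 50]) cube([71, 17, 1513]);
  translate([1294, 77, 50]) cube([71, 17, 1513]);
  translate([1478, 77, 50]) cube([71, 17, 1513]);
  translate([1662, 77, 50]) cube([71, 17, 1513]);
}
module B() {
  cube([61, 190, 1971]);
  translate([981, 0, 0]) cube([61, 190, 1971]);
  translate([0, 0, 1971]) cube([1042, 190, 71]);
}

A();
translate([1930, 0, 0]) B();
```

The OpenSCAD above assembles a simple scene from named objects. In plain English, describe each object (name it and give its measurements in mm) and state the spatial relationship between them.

A is a fence section. Two 77×77 mm posts, 1585 mm tall, stand on the floor with a clear span of 1776 mm between their inner faces. Two horizontal rails of 77×69 mm section span the gap between the posts with their undersides at z = 194 mm and z = 1355 mm, flush with the posts' −y face. 9 pickets, each 71 mm wide, 17 mm thick and 1513 mm tall, are fixed to the +y face of the rails with their bottoms at z = 50 mm, evenly spaced across the span with equal gaps (rounded down to the nearest mm) at the −x end and between each pair — any rounding remainder accumulates at the +x end.

B is a door frame. The clear opening is 920 mm wide and 1971 mm high. Two 61 mm wide jambs, 190 mm deep, stand either side of the opening from the floor to the top of the opening. A 71 mm thick head sits across the top of both jambs, spanning the full outside width of the frame.

The door frame is against the fence section's +x side, with their −y faces flush.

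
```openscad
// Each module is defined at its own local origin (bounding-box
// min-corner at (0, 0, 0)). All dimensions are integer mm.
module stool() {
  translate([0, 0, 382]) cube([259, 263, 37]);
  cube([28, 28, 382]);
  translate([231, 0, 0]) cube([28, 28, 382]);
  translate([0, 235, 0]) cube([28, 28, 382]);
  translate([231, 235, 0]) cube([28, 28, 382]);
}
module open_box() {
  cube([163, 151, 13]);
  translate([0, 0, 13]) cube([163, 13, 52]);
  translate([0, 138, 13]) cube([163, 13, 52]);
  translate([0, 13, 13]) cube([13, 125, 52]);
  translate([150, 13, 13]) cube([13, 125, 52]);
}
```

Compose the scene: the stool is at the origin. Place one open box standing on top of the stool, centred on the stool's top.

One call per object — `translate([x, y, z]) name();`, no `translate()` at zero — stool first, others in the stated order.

stool();
translate([48, 56, 419]) open_box();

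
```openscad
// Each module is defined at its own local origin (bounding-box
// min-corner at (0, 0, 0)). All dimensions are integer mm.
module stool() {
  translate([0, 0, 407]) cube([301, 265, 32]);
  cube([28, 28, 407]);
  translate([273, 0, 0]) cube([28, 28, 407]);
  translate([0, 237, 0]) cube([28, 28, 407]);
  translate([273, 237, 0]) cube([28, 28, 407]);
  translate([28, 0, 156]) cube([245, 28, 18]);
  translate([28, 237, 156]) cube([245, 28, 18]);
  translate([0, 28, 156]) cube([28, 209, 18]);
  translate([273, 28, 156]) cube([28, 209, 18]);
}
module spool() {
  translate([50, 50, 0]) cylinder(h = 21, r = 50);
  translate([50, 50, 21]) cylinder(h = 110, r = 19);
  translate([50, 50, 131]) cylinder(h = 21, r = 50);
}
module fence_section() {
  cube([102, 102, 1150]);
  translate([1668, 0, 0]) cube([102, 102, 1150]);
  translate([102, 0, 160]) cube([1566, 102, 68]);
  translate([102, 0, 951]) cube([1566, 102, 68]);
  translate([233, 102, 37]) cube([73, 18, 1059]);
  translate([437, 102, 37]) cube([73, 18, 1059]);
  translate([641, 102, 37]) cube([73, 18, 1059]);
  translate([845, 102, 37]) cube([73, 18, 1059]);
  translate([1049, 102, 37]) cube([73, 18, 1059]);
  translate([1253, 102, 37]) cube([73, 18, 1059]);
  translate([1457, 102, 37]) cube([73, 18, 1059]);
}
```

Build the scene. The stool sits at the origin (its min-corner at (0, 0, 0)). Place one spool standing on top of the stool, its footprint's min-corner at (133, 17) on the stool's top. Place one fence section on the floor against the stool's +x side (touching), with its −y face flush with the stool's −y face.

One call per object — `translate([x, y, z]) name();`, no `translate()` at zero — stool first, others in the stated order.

stool();
translate([133, 17, 439]) spool();
translate([301, 0, 0]) fence_section();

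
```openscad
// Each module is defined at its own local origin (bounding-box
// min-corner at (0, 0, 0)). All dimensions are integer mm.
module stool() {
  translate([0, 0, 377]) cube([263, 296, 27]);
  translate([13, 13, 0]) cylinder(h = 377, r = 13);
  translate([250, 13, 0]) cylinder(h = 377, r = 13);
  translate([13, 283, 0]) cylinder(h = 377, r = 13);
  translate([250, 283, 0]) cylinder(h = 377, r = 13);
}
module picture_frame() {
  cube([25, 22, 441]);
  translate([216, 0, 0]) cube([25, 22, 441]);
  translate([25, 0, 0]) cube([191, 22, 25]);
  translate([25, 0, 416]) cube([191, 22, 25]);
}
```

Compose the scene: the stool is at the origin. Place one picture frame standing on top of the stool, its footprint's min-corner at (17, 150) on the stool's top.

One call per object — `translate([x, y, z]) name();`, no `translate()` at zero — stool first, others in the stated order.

stool();
translate([17, 150, 404]) picture_frame();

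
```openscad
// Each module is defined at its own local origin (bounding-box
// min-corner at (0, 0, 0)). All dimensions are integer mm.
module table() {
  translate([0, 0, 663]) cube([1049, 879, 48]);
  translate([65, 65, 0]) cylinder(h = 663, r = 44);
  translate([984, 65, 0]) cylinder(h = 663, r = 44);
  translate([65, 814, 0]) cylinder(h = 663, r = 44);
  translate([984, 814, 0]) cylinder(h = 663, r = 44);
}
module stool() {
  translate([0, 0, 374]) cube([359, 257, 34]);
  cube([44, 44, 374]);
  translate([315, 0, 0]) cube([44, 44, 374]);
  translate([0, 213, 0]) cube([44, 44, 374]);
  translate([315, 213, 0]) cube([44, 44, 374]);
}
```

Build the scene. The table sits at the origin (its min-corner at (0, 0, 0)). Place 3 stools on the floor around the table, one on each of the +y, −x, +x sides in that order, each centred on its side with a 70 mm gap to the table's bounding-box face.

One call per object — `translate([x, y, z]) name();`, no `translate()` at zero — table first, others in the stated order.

table();
translate([345, 949, 0]) stool();
translate([-429, 311, 0]) stool();
translate([1119, 311, 0]) stool();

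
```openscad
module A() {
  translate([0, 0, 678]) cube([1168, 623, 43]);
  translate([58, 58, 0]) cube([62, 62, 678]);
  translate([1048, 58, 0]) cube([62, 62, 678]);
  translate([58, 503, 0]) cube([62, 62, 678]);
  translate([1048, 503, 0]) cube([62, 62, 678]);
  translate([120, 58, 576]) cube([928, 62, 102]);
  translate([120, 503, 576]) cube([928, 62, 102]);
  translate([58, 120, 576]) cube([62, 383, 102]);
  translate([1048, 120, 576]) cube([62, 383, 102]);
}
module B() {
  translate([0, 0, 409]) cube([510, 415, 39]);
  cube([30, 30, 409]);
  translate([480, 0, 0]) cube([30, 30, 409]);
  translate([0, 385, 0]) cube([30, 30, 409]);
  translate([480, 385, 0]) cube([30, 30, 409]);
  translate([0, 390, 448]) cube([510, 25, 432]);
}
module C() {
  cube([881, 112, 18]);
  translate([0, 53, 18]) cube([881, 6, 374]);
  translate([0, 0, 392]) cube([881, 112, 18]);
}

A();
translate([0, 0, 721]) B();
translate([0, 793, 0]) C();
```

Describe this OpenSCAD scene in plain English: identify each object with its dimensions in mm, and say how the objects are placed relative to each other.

A is a table: top 1168 mm (x) × 623 mm (y), 43 mm thick, upper face at z = 721 mm, on four 62×62 mm square legs, each inset 58 mm from the nearest pair of top edges, running from z = 0 to the bottom of the top. Four apron rails, 62 mm thick and 102 mm tall, run between adjacent legs with their top edges flush with the underside of the top and their outer faces flush with the legs' outer faces.

B is a chair. The seat is a 510×415×39 mm slab with its top at z = 448 mm, on four 30×30 mm corner legs (flush with the seat edges, standing on z = 0). A flat backrest 25 mm thick, 432 mm tall, spans the full seat width and rises from the seat top along its +y edge, rear face flush with the rear of the seat.

C is an I-beam lying along x, 881 mm long. Overall section height 410 mm. Two flanges 112 mm wide (y) and 18 mm thick, one on the floor and one at the top; a web 6 mm thick runs between them, centred on the flange width.

The chair is on top of the table. The I-beam is on the floor beside the table on its +y side.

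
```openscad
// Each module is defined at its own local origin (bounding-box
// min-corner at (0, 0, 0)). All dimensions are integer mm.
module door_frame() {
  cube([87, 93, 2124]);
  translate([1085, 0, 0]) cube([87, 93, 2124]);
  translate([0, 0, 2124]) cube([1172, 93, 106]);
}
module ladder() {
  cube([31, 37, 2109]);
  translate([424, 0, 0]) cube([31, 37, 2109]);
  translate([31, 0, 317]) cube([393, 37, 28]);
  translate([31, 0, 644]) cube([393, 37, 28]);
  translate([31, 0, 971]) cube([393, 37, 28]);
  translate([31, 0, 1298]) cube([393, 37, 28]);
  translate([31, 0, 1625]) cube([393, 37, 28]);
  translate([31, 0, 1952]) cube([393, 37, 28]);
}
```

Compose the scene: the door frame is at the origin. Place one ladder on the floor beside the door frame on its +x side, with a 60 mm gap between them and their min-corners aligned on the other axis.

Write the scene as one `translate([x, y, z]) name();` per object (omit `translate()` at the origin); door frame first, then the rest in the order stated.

door_frame();
translate([1232, 0, 0]) ladder();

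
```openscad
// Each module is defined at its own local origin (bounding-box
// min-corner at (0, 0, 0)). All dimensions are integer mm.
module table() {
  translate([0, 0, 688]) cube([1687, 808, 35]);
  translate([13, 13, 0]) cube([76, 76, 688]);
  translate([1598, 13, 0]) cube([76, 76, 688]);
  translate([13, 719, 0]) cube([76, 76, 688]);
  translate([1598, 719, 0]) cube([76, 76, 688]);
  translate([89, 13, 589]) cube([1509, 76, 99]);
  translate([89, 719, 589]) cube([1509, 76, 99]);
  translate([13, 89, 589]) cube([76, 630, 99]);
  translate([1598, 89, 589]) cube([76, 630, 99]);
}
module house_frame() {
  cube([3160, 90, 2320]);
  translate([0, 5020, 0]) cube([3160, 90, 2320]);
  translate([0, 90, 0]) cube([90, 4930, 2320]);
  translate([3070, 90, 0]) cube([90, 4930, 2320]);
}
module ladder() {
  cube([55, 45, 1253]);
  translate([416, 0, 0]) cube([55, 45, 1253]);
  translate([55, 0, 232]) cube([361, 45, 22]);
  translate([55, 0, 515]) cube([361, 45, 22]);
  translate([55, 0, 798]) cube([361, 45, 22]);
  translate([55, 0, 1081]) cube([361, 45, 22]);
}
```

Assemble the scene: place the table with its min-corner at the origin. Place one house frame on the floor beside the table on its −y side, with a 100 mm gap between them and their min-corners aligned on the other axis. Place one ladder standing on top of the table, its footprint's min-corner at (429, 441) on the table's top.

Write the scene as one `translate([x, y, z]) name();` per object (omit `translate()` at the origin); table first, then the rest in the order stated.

table();
translate([0, -5210, 0]) house_frame();
translate([429, 441, 723]) ladder();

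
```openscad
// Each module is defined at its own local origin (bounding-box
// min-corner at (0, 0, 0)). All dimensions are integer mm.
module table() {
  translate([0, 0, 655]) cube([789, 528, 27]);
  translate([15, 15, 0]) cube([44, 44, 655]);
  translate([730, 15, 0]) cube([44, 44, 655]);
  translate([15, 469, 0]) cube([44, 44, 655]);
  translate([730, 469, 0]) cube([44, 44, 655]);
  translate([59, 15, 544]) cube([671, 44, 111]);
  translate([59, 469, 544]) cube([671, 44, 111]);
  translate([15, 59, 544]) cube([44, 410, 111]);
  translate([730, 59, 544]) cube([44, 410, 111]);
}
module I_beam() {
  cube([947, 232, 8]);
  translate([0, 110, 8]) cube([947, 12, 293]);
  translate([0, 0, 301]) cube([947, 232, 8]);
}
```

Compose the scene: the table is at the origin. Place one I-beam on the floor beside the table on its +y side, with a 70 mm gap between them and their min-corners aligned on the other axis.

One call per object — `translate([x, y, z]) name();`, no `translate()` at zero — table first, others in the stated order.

table();
translate([0, 598, 0]) I_beam();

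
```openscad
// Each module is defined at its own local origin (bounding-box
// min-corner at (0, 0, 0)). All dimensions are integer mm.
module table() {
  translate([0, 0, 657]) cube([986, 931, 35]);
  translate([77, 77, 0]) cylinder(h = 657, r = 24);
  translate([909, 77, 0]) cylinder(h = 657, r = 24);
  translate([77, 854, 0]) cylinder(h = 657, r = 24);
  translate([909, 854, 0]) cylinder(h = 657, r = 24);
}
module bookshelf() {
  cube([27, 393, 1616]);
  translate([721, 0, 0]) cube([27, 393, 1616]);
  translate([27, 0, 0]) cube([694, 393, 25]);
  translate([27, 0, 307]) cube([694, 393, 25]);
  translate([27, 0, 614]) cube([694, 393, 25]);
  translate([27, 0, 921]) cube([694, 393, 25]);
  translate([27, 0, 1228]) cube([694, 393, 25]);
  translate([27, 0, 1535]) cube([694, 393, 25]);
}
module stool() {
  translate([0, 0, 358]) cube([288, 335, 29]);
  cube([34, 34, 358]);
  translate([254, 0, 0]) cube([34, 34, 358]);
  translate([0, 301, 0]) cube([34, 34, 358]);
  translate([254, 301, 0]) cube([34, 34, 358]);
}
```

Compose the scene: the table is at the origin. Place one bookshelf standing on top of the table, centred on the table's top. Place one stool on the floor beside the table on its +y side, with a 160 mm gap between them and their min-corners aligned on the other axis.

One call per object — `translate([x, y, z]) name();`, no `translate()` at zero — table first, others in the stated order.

table();
translate([119, 269, 692]) bookshelf();
translate([0, 1091, 0]) stool();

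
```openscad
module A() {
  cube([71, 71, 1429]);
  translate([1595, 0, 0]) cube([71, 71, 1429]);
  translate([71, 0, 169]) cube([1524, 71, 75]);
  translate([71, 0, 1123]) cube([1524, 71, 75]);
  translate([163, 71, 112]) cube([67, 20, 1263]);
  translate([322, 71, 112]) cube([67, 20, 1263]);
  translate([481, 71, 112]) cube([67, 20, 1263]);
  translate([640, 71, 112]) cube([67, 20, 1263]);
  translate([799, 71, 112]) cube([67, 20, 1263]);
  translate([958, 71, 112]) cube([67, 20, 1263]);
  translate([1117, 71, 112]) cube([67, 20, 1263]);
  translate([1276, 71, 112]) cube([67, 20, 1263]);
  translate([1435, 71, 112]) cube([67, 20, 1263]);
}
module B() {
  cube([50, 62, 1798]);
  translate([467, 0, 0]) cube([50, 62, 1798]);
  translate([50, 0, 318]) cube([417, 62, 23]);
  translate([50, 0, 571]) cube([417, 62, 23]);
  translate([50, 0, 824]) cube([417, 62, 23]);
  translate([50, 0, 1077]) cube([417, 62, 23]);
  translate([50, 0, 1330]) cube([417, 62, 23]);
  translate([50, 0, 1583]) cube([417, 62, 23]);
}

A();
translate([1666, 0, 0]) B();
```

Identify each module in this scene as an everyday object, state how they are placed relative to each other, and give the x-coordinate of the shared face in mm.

The fence section's +x face and the ladder's −x face are both at x = 1666 mm.

A is a fence section. B is a ladder. The ladder is against the fence section's +x side, with their −y faces flush. The x-coordinate of the shared face is 1666 mm.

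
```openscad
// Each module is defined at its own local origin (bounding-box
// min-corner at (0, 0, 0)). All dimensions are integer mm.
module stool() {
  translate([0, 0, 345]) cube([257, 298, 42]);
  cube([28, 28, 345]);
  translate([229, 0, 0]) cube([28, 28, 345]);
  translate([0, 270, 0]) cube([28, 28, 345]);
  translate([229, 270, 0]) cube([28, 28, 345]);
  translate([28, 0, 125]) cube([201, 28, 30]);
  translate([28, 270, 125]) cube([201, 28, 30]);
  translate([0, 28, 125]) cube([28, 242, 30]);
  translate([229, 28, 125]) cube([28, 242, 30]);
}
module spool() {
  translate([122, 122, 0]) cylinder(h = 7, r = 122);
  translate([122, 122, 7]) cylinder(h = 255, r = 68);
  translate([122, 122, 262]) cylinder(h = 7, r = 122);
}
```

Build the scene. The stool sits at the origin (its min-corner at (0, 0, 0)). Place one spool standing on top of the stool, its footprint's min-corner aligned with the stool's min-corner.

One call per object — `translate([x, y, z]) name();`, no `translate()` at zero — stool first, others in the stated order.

stool();
translate([0, 0, 387]) spool();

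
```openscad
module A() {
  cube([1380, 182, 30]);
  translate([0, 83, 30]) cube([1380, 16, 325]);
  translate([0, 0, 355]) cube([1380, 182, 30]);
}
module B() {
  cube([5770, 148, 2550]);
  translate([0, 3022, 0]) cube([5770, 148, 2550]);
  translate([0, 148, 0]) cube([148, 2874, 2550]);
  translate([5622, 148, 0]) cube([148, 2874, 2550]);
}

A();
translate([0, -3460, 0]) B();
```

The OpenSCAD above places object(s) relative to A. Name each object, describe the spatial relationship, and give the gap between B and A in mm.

A is an I-beam. B is a house frame. The house frame is on the floor beside the I-beam on its −y side. The gap between the house frame and the I-beam is 290 mm.

The house frame's nearest face is 290 mm from the I-beam's −y face.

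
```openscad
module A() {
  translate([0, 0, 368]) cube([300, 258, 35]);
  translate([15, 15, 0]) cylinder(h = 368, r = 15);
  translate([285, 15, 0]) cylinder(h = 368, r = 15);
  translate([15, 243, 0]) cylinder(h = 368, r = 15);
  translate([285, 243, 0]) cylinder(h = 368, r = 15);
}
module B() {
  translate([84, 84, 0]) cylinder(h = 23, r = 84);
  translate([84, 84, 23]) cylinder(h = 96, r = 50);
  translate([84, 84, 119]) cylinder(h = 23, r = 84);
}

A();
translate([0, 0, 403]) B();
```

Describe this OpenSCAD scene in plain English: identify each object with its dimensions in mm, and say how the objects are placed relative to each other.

A is a four-legged stool. The seat is 300×258 mm, 35 mm thick, top at z = 403 mm. It stands on four round legs, each 30 mm in diameter, from z = 0 to the seat underside, each leg's axis is inset half a diameter from the nearest pair of seat edges (so the leg's bounding box is flush with the corner).

B is a spool: two coaxial disc flanges of radius 84 mm and thickness 23 mm, joined by a core cylinder of radius 50 mm and height 96 mm. The lower flange rests on z = 0 and the three cylinders share a vertical axis.

The spool is on top of the stool.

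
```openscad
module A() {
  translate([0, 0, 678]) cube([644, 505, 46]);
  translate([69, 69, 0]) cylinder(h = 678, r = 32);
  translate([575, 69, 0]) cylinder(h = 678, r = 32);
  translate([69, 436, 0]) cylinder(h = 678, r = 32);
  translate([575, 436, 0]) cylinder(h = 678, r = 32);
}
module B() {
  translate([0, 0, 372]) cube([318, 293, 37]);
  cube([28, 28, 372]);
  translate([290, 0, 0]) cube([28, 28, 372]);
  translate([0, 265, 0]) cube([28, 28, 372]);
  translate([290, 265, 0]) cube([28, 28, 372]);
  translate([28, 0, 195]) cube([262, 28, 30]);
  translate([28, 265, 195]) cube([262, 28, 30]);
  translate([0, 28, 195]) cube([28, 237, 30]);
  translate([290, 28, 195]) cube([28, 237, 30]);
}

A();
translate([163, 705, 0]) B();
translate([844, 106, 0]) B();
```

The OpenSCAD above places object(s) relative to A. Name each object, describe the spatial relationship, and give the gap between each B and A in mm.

A is a table. B is a stool. Two stools sit around the table at the +y, +x sides. The gap between each stool and the table is 200 mm.

Each stool's nearest face is 200 mm from the table's bounding box.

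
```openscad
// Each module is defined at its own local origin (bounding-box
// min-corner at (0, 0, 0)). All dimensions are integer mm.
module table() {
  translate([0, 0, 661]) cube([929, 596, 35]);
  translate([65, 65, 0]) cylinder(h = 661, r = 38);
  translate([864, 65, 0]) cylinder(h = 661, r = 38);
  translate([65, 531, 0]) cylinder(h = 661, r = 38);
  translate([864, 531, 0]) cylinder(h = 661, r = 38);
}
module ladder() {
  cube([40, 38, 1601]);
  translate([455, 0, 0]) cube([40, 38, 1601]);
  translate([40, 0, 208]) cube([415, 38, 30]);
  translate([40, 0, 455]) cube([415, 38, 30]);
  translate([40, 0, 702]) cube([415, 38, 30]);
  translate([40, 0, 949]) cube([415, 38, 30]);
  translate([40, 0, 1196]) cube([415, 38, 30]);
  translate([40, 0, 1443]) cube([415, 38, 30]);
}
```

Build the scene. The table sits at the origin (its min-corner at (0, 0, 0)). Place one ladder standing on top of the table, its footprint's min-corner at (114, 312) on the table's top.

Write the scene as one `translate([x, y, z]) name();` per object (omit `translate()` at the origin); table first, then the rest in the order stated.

table();
translate([114, 312, 696]) ladder();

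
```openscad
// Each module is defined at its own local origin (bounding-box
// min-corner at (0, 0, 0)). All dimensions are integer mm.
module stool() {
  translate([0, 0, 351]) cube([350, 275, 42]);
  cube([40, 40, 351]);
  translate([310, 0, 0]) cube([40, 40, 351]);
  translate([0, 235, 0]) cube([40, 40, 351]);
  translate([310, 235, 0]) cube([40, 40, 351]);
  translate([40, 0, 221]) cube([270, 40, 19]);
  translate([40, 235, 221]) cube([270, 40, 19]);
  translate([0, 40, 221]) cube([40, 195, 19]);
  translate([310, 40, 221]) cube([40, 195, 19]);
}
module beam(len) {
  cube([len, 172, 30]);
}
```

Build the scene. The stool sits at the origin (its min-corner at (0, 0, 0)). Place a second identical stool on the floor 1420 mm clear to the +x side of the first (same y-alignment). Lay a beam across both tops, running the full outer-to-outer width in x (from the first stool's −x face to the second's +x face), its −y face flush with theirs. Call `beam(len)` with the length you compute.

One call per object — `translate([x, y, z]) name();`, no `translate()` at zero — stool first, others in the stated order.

stool();
translate([1770, 0, 0]) stool();
translate([0, 0, 393]) beam(2120);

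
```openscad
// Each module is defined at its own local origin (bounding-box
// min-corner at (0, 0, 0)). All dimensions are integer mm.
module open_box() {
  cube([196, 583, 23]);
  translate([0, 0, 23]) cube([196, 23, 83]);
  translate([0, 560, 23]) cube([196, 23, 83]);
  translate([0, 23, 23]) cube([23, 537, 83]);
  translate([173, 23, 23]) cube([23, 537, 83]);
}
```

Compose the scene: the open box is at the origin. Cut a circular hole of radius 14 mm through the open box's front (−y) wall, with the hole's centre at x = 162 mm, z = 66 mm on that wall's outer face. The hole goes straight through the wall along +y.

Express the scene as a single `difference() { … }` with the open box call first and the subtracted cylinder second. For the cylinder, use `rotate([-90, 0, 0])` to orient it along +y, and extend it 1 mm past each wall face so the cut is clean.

difference() {
  open_box();
  translate([162, -1, 66]) rotate([-90, 0, 0]) cylinder(h = 25, r = 14);
}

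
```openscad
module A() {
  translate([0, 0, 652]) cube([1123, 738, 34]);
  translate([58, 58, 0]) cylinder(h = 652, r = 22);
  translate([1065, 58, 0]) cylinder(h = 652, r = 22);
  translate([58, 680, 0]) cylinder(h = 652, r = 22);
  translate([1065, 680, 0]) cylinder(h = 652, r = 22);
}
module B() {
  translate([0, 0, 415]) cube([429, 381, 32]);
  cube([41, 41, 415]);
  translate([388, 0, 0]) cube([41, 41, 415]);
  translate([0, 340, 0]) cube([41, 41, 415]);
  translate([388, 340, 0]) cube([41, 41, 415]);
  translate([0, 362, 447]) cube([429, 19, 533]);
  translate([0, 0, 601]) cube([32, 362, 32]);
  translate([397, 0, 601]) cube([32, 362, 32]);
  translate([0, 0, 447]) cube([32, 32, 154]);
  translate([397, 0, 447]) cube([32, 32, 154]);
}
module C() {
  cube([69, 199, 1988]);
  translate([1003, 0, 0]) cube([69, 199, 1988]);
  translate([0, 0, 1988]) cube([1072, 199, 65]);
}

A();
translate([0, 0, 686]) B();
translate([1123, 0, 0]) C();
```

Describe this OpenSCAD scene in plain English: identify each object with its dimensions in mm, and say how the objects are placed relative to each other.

A is a table: top 1123 mm (x) × 738 mm (y), 34 mm thick, upper face at z = 686 mm, on four round legs of 44 mm diameter, each leg's bounding box inset 36 mm from the nearest pair of top edges, running from z = 0 to the bottom of the top.

B is a chair: 429×381 mm seat, 32 mm thick, top at z = 447 mm, on four 41 mm square corner legs flush with the seat edges. A 19 mm thick backrest slab spans the full seat width, extending 533 mm above the seat top, its back face flush with the seat's +y edge. Two armrests of 32×32 mm section run along each side from the seat's front edge to the front of the backrest, top faces 186 mm above the seat top and outer faces flush with the seat's x-edges; a 32×32 mm post under the front of each armrest stands on the seat at the front corner.

C is a door frame. The clear opening is 934 mm wide and 1988 mm high. Two 69 mm wide jambs, 199 mm deep, stand either side of the opening from the floor to the top of the opening. A 65 mm thick head sits across the top of both jambs, spanning the full outside width of the frame.

The chair is on top of the table. The door frame is against the table's +x side, with their −y faces flush.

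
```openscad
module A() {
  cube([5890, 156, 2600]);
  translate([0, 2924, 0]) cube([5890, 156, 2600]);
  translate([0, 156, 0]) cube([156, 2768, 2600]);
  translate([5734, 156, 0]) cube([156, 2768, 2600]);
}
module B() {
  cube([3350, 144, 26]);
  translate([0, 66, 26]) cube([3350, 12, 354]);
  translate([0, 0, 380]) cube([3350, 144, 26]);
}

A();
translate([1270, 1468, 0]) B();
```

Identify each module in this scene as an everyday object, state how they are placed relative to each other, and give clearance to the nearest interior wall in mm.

Clearances: x = 1114, y = 1312; minimum 1114 mm.

A is a house frame. B is an I-beam. The I-beam sits inside the house frame, centred. The clearance to the nearest interior wall is 1114 mm.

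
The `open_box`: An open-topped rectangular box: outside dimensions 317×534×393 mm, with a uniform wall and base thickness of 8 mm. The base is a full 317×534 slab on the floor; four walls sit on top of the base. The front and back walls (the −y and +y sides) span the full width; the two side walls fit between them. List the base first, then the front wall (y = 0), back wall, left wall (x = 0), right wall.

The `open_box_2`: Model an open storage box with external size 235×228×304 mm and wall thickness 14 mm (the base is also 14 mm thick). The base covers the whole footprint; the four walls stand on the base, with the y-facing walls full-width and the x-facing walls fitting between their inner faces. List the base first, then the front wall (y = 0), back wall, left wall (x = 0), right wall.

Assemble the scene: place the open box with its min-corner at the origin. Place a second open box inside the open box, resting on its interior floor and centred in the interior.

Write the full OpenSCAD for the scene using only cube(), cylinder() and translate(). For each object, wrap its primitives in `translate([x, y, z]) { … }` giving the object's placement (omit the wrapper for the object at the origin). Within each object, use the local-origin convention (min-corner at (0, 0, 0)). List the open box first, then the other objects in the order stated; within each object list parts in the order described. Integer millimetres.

cube([317, 534, 8]);
translate([0, 0, 8]) cube([317, 8, 385]);
translate([0, 526, 8]) cube([317, 8, 385]);
translate([0, 8, 8]) cube([8, 518, 385]);
translate([309, 8, 8]) cube([8, 518, 385]);
translate([41, 153, 8]) {
  cube([235, 228, 14]);
  translate([0, 0, 14]) cube([235, 14, 290]);
  translate([0, 214, 14]) cube([235, 14, 290]);
  translate([0, 14, 14]) cube([14, 200, 290]);
  translate([221, 14, 14]) cube([14, 200, 290]);
}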